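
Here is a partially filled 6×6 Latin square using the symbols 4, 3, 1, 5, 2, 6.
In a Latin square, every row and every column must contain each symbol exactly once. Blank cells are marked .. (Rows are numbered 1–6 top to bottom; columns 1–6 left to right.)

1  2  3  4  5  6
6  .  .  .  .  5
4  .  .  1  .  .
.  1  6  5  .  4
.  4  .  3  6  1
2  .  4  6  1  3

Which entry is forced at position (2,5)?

Row 2, column 2: row 2 has {5, 6} and column 2 has {4, 1, 2}, leaving only 3.
Row 2, column 4: row 2 has {3, 5, 6} and column 4 has {4, 3, 1, 5, 6}, leaving only 2.
Row 2 already has {3, 5, 2, 6} and column 5 already has {1, 5, 6}, so row 2, column 5 must be 4.

4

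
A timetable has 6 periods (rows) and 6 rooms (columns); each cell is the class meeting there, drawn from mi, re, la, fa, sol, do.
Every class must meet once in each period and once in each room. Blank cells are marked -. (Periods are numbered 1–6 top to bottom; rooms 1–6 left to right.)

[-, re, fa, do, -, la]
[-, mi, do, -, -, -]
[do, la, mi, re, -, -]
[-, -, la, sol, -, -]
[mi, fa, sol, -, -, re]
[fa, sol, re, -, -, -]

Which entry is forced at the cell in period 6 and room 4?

mi

Period 1, room 1: period 1 has {re, la, fa, do} and room 1 has {mi, fa, do}, leaving only sol.
Period 1, room 5: period 1 has {re, la, fa, sol, do} and room 5 has {}, leaving only mi.
Period 4, room 1: period 4 has {la, sol} and room 1 has {mi, fa, sol, do}, leaving only re.
Period 2, room 1: period 2 has {mi, do} and room 1 has {mi, re, fa, sol, do}, leaving only la.
Period 2, room 4: period 2 has {mi, la, do} and room 4 has {re, sol, do}, leaving only fa.
Period 2, room 6: period 2 has {mi, la, fa, do} and room 6 has {re, la}, leaving only sol.
Period 2, room 5: period 2 has {mi, la, fa, sol, do} and room 5 has {mi}, leaving only re.
Period 3, room 6: period 3 has {mi, re, la, do} and room 6 has {re, la, sol}, leaving only fa.
Period 3, room 5: period 3 has {mi, re, la, fa, do} and room 5 has {mi, re}, leaving only sol.
Period 4, room 2: period 4 has {re, la, sol} and room 2 has {mi, re, la, fa, sol}, leaving only do.
Period 4, room 5: period 4 has {re, la, sol, do} and room 5 has {mi, re, sol}, leaving only fa.
Period 4, room 6: period 4 has {re, la, fa, sol, do} and room 6 has {re, la, fa, sol}, leaving only mi.
Period 5, room 4: period 5 has {mi, re, fa, sol} and room 4 has {re, fa, sol, do}, leaving only la.
Period 6 already has {re, fa, sol} and room 4 already has {re, la, fa, sol, do}, so period 6, room 4 must be mi.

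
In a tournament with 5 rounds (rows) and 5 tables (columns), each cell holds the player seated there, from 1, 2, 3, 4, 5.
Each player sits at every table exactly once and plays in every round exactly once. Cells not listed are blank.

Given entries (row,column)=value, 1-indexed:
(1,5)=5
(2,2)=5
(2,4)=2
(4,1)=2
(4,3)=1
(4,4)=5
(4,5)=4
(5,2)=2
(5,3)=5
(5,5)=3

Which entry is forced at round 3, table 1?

Round 2, table 5: round 2 has {2, 5} and table 5 has {3, 4, 5}, leaving only 1.
Round 3, table 5: round 3 has {} and table 5 has {1, 3, 4, 5}, leaving only 2.
Round 4, table 2: round 4 has {1, 2, 4, 5} and table 2 has {2, 5}, leaving only 3.
Round 3, table 1 is narrowed to {1, 3, 4, 5}.
If it were 1, then round 3, table 4 would be left with no valid symbol.
If it were 3, then round 5, table 1 would be left with no valid symbol.
If it were 4, then round 5, table 1 would be left with no valid symbol.
So round 3, table 1 must be 5.

5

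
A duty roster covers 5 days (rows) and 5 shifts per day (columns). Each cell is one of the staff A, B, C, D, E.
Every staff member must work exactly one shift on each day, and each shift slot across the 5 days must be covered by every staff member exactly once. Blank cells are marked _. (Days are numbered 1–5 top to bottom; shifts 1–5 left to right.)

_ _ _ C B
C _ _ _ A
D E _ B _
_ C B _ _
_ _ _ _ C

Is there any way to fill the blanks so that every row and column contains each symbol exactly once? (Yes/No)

Day 3, shift 5: day 3 together with shift 5 already contain {A, B, C, D, E} — every symbol — so nothing can go there. The grid has no valid completion.

No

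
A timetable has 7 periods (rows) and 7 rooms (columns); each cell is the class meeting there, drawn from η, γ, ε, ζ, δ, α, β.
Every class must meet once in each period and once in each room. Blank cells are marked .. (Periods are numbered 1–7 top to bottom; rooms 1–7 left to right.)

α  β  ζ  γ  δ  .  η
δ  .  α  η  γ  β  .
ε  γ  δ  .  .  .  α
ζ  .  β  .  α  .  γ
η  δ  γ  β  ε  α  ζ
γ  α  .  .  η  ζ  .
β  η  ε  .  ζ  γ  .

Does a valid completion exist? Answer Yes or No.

Period 6, room 3: period 6 together with room 3 already contain {η, γ, ε, ζ, δ, α, β} — every symbol — so nothing can go there. The grid has no valid completion.

No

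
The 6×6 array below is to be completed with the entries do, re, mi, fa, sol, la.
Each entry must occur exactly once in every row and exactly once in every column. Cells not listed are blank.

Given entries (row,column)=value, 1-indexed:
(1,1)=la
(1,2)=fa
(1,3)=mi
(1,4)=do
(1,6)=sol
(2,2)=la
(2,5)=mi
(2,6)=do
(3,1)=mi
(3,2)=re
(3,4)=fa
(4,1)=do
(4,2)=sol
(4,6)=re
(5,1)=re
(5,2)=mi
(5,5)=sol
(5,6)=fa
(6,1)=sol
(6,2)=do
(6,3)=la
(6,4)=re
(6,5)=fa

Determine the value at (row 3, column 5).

do

Row 1, column 5: row 1 has {do, mi, fa, sol, la} and column 5 has {mi, fa, sol}, leaving only re.
Row 2, column 1: row 2 has {do, mi, la} and column 1 has {do, re, mi, sol, la}, leaving only fa.
Row 2, column 4: row 2 has {do, mi, fa, la} and column 4 has {do, re, fa}, leaving only sol.
Row 2, column 3: row 2 has {do, mi, fa, sol, la} and column 3 has {mi, la}, leaving only re.
Row 3, column 6: row 3 has {re, mi, fa} and column 6 has {do, re, fa, sol}, leaving only la.
Row 3 already has {re, mi, fa, la} and column 5 already has {re, mi, fa, sol}, so row 3, column 5 must be do.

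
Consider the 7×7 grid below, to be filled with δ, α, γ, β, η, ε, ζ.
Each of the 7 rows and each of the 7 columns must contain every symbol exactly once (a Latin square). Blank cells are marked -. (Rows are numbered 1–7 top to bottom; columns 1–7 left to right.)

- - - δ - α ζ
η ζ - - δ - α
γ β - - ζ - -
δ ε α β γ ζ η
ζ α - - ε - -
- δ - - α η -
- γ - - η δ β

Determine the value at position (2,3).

Row 1, column 2: row 1 has {δ, α, ζ} and column 2 has {δ, α, γ, β, ε, ζ}, leaving only η.
Row 1, column 5: row 1 has {δ, α, η, ζ} and column 5 has {δ, α, γ, η, ε, ζ}, leaving only β.
Row 1, column 1: row 1 has {δ, α, β, η, ζ} and column 1 has {δ, γ, η, ζ}, leaving only ε.
Row 1, column 3: row 1 has {δ, α, β, η, ε, ζ} and column 3 has {α}, leaving only γ.
Row 3, column 6: row 3 has {γ, β, ζ} and column 6 has {δ, α, η, ζ}, leaving only ε.
Row 3, column 7: row 3 has {γ, β, ε, ζ} and column 7 has {α, β, η, ζ}, leaving only δ.
Row 3, column 3: row 3 has {δ, γ, β, ε, ζ} and column 3 has {α, γ}, leaving only η.
Row 3, column 4: row 3 has {δ, γ, β, η, ε, ζ} and column 4 has {δ, β}, leaving only α.
Row 5, column 7: row 5 has {α, ε, ζ} and column 7 has {δ, α, β, η, ζ}, leaving only γ.
Row 5, column 4: row 5 has {α, γ, ε, ζ} and column 4 has {δ, α, β}, leaving only η.
Row 5, column 6: row 5 has {α, γ, η, ε, ζ} and column 6 has {δ, α, η, ε, ζ}, leaving only β.
Row 2, column 6: row 2 has {δ, α, η, ζ} and column 6 has {δ, α, β, η, ε, ζ}, leaving only γ.
Row 2, column 4: row 2 has {δ, α, γ, η, ζ} and column 4 has {δ, α, β, η}, leaving only ε.
Row 2 already has {δ, α, γ, η, ε, ζ} and column 3 already has {α, γ, η}, so row 2, column 3 must be β.

β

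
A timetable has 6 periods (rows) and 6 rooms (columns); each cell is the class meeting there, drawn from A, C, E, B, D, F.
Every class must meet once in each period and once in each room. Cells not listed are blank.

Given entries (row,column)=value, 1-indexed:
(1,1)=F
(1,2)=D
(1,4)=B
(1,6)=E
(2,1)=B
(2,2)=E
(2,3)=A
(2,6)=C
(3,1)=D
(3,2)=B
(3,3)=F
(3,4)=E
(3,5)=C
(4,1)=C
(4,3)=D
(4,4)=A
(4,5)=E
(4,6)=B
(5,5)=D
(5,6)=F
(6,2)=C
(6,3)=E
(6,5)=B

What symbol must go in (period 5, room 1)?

E

Period 1, room 3: period 1 has {E, B, D, F} and room 3 has {A, E, D, F}, leaving only C.
Period 1, room 5: period 1 has {C, E, B, D, F} and room 5 has {C, E, B, D}, leaving only A.
Period 2, room 5: period 2 has {A, C, E, B} and room 5 has {A, C, E, B, D}, leaving only F.
Period 2, room 4: period 2 has {A, C, E, B, F} and room 4 has {A, E, B}, leaving only D.
Period 3, room 6: period 3 has {C, E, B, D, F} and room 6 has {C, E, B, F}, leaving only A.
Period 4, room 2: period 4 has {A, C, E, B, D} and room 2 has {C, E, B, D}, leaving only F.
Period 5, room 2: period 5 has {D, F} and room 2 has {C, E, B, D, F}, leaving only A.
Period 5 already has {A, D, F} and room 1 already has {C, B, D, F}, so period 5, room 1 must be E.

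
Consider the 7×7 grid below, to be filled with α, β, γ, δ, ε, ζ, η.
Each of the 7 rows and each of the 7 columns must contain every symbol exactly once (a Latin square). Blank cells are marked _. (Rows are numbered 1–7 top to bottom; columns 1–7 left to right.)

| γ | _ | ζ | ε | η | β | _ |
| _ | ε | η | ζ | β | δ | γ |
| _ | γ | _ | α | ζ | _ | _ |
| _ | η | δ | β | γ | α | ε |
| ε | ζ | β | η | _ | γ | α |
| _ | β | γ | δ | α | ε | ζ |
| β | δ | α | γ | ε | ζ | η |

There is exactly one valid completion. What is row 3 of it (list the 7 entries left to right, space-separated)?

δ γ ε α ζ η β

Row 3, column 3: row 3 has {α, γ, ζ} and column 3 has {α, β, γ, δ, ζ, η}, leaving only ε.
Row 3, column 6: row 3 has {α, γ, ε, ζ} and column 6 has {α, β, γ, δ, ε, ζ}, leaving only η.
Row 3, column 1: row 3 has {α, γ, ε, ζ, η} and column 1 has {β, γ, ε}, leaving only δ.
Row 3, column 7: row 3 has {α, γ, δ, ε, ζ, η} and column 7 has {α, γ, ε, ζ, η}, leaving only β.
So row 3 reads: δ γ ε α ζ η β.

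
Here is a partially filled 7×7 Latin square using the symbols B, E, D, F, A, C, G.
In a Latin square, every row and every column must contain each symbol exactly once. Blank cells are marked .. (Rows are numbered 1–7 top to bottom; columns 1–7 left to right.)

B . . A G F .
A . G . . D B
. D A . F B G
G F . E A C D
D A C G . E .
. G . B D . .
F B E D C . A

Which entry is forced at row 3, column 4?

Row 3 already has {B, D, F, A, G} and column 4 already has {B, E, D, A, G}, so row 3, column 4 must be C.

C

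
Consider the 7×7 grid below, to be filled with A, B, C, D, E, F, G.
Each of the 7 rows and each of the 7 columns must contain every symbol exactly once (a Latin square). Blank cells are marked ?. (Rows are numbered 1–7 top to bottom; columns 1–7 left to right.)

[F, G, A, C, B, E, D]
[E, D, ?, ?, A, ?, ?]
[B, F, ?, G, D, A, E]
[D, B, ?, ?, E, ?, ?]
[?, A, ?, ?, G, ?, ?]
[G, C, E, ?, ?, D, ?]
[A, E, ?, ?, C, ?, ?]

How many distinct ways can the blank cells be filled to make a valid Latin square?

Row 2, column 3: eliminating its row and column leaves {B, C, F, G}.
Row 2, column 4: eliminating its row and column leaves {B, F}.
Row 2, column 6: eliminating its row and column leaves {B, C, F, G}.
Row 2, column 7: eliminating its row and column leaves {B, C, F, G}.
Row 3, column 3: eliminating its row and column leaves {C}.
Row 4, column 3: eliminating its row and column leaves {C, F, G}.
Row 4, column 4: eliminating its row and column leaves {A, F}.
Row 4, column 6: eliminating its row and column leaves {C, F, G}.
Row 4, column 7: eliminating its row and column leaves {A, C, F, G}.
Row 5, column 1: eliminating its row and column leaves {C}.
Row 5, column 3: eliminating its row and column leaves {B, C, D, F}.
Row 5, column 4: eliminating its row and column leaves {B, D, E, F}.
Row 5, column 6: eliminating its row and column leaves {B, C, F}.
Row 5, column 7: eliminating its row and column leaves {B, C, F}.
Row 6, column 4: eliminating its row and column leaves {A, B, F}.
Row 6, column 5: eliminating its row and column leaves {F}.
Row 6, column 7: eliminating its row and column leaves {A, B, F}.
Row 7, column 3: eliminating its row and column leaves {B, D, F, G}.
Row 7, column 4: eliminating its row and column leaves {B, D, F}.
Row 7, column 6: eliminating its row and column leaves {B, F, G}.
Row 7, column 7: eliminating its row and column leaves {B, F, G}.
Enumerating the assignments across these blanks that avoid any row or column repeat gives 9 completions.

9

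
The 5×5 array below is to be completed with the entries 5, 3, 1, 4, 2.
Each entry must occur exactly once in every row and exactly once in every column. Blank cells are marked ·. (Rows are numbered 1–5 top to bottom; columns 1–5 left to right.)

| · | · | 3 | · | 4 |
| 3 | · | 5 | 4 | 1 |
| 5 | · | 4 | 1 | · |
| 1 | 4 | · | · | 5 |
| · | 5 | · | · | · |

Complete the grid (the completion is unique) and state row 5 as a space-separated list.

4 5 1 2 3

Row 1, column 1: row 1 has {3, 4} and column 1 has {5, 3, 1}, leaving only 2.
Row 5, column 1: row 5 has {5} and column 1 has {5, 3, 1, 2}, leaving only 4.
Row 1, column 2: row 1 has {3, 4, 2} and column 2 has {5, 4}, leaving only 1.
Row 1, column 4: row 1 has {3, 1, 4, 2} and column 4 has {1, 4}, leaving only 5.
Row 2, column 2: row 2 has {5, 3, 1, 4} and column 2 has {5, 1, 4}, leaving only 2.
Row 3, column 2: row 3 has {5, 1, 4} and column 2 has {5, 1, 4, 2}, leaving only 3.
Row 3, column 5: row 3 has {5, 3, 1, 4} and column 5 has {5, 1, 4}, leaving only 2.
Row 5, column 5: row 5 has {5, 4} and column 5 has {5, 1, 4, 2}, leaving only 3.
Row 5, column 4: row 5 has {5, 3, 4} and column 4 has {5, 1, 4}, leaving only 2.
Row 5, column 3: row 5 has {5, 3, 4, 2} and column 3 has {5, 3, 4}, leaving only 1.
So row 5 reads: 4 5 1 2 3.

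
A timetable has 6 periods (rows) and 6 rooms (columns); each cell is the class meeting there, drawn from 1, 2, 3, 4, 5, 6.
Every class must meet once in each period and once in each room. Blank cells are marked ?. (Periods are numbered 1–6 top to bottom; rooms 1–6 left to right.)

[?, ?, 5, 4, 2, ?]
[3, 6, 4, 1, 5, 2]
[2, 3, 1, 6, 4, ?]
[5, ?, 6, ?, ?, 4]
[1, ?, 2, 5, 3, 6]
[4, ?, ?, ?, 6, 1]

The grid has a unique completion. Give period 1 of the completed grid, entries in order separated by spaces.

Period 1, room 1: period 1 has {2, 4, 5} and room 1 has {1, 2, 3, 4, 5}, leaving only 6.
Period 1, room 2: period 1 has {2, 4, 5, 6} and room 2 has {3, 6}, leaving only 1.
Period 1, room 6: period 1 has {1, 2, 4, 5, 6} and room 6 has {1, 2, 4, 6}, leaving only 3.
So period 1 reads: 6 1 5 4 2 3.

6 1 5 4 2 3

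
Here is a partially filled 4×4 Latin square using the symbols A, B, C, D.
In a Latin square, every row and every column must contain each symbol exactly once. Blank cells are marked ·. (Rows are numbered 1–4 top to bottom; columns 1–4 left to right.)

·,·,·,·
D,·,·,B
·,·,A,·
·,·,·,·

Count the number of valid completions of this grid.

8

Row 1, column 1: eliminating its row and column leaves {A, B, C}.
Row 1, column 2: eliminating its row and column leaves {A, B, C, D}.
Row 1, column 3: eliminating its row and column leaves {B, C, D}.
Row 1, column 4: eliminating its row and column leaves {A, C, D}.
Row 2, column 2: eliminating its row and column leaves {A, C}.
Row 2, column 3: eliminating its row and column leaves {C}.
Row 3, column 1: eliminating its row and column leaves {B, C}.
Row 3, column 2: eliminating its row and column leaves {B, C, D}.
Row 3, column 4: eliminating its row and column leaves {C, D}.
Row 4, column 1: eliminating its row and column leaves {A, B, C}.
Row 4, column 2: eliminating its row and column leaves {A, B, C, D}.
Row 4, column 3: eliminating its row and column leaves {B, C, D}.
Row 4, column 4: eliminating its row and column leaves {A, C, D}.
Enumerating the assignments across these blanks that avoid any row or column repeat gives 8 completions.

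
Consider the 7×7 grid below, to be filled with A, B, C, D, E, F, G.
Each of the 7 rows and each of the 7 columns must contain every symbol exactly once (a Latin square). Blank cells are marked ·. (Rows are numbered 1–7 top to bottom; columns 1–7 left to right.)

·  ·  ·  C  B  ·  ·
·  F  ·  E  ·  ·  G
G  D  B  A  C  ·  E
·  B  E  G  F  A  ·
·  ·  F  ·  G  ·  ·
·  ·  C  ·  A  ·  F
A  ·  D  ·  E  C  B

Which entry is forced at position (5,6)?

D

Row 2, column 3: row 2 has {E, F, G} and column 3 has {B, C, D, E, F}, leaving only A.
Row 1, column 3: row 1 has {B, C} and column 3 has {A, B, C, D, E, F}, leaving only G.
Row 2, column 5: row 2 has {A, E, F, G} and column 5 has {A, B, C, E, F, G}, leaving only D.
Row 2, column 6: row 2 has {A, D, E, F, G} and column 6 has {A, C}, leaving only B.
Row 2, column 1: row 2 has {A, B, D, E, F, G} and column 1 has {A, G}, leaving only C.
Row 3, column 6: row 3 has {A, B, C, D, E, G} and column 6 has {A, B, C}, leaving only F.
Row 4, column 1: row 4 has {A, B, E, F, G} and column 1 has {A, C, G}, leaving only D.
Row 4, column 7: row 4 has {A, B, D, E, F, G} and column 7 has {B, E, F, G}, leaving only C.
Row 7, column 2: row 7 has {A, B, C, D, E} and column 2 has {B, D, F}, leaving only G.
Row 6, column 2: row 6 has {A, C, F} and column 2 has {B, D, F, G}, leaving only E.
Row 1, column 2: row 1 has {B, C, G} and column 2 has {B, D, E, F, G}, leaving only A.
Row 1, column 7: row 1 has {A, B, C, G} and column 7 has {B, C, E, F, G}, leaving only D.
Row 1, column 6: row 1 has {A, B, C, D, G} and column 6 has {A, B, C, F}, leaving only E.
Row 5 already has {F, G} and column 6 already has {A, B, C, E, F}, so row 5, column 6 must be D.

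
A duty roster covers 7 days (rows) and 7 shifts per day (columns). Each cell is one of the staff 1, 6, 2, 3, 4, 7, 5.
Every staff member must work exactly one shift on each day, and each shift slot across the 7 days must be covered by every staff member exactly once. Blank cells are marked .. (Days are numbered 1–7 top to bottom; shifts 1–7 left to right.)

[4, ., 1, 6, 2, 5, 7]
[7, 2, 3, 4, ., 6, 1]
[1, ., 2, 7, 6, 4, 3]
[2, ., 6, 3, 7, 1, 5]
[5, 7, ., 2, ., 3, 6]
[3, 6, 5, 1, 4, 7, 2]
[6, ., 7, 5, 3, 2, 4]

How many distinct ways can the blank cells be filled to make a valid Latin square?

1

Day 1, shift 2: eliminating its day and shift leaves {3}.
Day 2, shift 5: eliminating its day and shift leaves {5}.
Day 3, shift 2: eliminating its day and shift leaves {5}.
Day 4, shift 2: eliminating its day and shift leaves {4}.
Day 5, shift 3: eliminating its day and shift leaves {4}.
Day 5, shift 5: eliminating its day and shift leaves {1}.
Day 7, shift 2: eliminating its day and shift leaves {1}.
Only one assignment across all blanks avoids any day or shift repeat, giving 1 completion.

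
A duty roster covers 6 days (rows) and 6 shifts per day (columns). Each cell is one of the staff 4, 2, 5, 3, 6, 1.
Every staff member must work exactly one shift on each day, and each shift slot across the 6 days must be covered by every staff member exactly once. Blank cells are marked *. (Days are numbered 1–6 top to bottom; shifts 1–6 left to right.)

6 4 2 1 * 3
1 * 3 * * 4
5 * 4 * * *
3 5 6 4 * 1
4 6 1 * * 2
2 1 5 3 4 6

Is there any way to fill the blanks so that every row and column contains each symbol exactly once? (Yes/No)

Day 3, shift 6: day 3 together with shift 6 already contain {4, 2, 5, 3, 6, 1} — every symbol — so nothing can go there. The grid has no valid completion.

No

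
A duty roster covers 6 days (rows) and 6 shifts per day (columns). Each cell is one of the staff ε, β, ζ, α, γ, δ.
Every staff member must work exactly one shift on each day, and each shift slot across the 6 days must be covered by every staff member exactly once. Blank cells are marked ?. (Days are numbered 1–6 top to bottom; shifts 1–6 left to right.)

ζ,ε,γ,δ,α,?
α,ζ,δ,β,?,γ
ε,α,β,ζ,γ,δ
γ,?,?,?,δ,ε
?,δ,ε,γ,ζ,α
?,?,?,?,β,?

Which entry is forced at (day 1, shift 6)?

β

Day 1 already has {ε, ζ, α, γ, δ} and shift 6 already has {ε, α, γ, δ}, so day 1, shift 6 must be β.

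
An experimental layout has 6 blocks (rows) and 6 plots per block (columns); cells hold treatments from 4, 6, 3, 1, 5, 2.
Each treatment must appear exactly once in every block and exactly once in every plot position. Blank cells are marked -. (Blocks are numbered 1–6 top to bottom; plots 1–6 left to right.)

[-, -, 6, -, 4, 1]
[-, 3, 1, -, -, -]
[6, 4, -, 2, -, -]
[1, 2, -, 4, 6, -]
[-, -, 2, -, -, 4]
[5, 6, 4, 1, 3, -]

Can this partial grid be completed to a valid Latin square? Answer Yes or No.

No block or plot among the givens repeats a symbol, and propagating forced cells runs into no contradiction.
One valid completion exists (for instance, 2 5 6 3 4 1 / 4 3 1 5 2 6 / 6 4 3 2 1 5 / 1 2 5 4 6 3 / 3 1 2 6 5 4 / 5 6 4 1 3 2).

Yes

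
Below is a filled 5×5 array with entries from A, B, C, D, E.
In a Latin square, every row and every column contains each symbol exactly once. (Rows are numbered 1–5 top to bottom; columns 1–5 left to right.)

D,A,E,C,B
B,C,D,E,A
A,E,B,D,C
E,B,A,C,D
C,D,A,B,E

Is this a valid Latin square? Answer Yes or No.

Every row is a permutation, but column 4 contains C twice (at rows 1 and 4).

No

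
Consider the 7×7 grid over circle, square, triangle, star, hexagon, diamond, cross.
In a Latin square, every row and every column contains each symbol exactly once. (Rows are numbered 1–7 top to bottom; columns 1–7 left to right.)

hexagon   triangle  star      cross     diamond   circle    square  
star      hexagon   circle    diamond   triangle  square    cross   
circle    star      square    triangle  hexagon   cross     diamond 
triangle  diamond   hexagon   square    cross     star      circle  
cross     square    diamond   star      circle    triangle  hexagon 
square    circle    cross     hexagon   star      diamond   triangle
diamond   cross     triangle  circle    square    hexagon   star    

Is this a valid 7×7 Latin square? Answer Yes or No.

Yes

Each row is a permutation of the 7 symbols, and so is each column.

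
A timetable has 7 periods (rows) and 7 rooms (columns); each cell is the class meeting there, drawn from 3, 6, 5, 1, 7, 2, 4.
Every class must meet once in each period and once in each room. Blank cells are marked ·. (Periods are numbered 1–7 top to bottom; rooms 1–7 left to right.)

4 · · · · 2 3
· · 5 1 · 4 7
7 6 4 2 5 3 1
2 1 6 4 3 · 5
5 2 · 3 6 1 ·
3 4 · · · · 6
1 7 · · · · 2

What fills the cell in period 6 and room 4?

Period 1, room 2: period 1 has {3, 2, 4} and room 2 has {6, 1, 7, 2, 4}, leaving only 5.
Period 2, room 1: period 2 has {5, 1, 7, 4} and room 1 has {3, 5, 1, 7, 2, 4}, leaving only 6.
Period 2, room 2: period 2 has {6, 5, 1, 7, 4} and room 2 has {6, 5, 1, 7, 2, 4}, leaving only 3.
Period 2, room 5: period 2 has {3, 6, 5, 1, 7, 4} and room 5 has {3, 6, 5}, leaving only 2.
Period 4, room 6: period 4 has {3, 6, 5, 1, 2, 4} and room 6 has {3, 1, 2, 4}, leaving only 7.
Period 5, room 3: period 5 has {3, 6, 5, 1, 2} and room 3 has {6, 5, 4}, leaving only 7.
Period 1, room 3: period 1 has {3, 5, 2, 4} and room 3 has {6, 5, 7, 4}, leaving only 1.
Period 1, room 5: period 1 has {3, 5, 1, 2, 4} and room 5 has {3, 6, 5, 2}, leaving only 7.
Period 1, room 4: period 1 has {3, 5, 1, 7, 2, 4} and room 4 has {3, 1, 2, 4}, leaving only 6.
Period 5, room 7: period 5 has {3, 6, 5, 1, 7, 2} and room 7 has {3, 6, 5, 1, 7, 2}, leaving only 4.
Period 6, room 3: period 6 has {3, 6, 4} and room 3 has {6, 5, 1, 7, 4}, leaving only 2.
Period 6, room 5: period 6 has {3, 6, 2, 4} and room 5 has {3, 6, 5, 7, 2}, leaving only 1.
Period 6, room 6: period 6 has {3, 6, 1, 2, 4} and room 6 has {3, 1, 7, 2, 4}, leaving only 5.
Period 6 already has {3, 6, 5, 1, 2, 4} and room 4 already has {3, 6, 1, 2, 4}, so period 6, room 4 must be 7.

7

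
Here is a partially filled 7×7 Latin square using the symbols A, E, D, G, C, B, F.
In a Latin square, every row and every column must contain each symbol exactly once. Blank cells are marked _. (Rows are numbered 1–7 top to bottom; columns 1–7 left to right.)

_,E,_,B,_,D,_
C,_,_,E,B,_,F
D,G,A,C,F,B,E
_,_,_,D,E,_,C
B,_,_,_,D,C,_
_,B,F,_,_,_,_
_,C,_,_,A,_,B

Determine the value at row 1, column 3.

C

Row 1, column 3 is narrowed to {G, C}.
If it were G, then row 5, column 2 would be left with no valid symbol.
So row 1, column 3 must be C.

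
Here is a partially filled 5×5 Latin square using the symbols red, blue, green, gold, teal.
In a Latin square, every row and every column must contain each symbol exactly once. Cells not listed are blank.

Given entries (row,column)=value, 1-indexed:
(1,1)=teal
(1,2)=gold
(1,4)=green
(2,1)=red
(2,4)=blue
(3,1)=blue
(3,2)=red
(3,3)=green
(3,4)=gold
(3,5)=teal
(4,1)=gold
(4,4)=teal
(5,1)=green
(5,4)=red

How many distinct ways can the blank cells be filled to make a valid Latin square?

Row 1, column 3: eliminating its row and column leaves {red, blue}.
Row 1, column 5: eliminating its row and column leaves {red, blue}.
Row 2, column 2: eliminating its row and column leaves {green, teal}.
Row 2, column 3: eliminating its row and column leaves {gold, teal}.
Row 2, column 5: eliminating its row and column leaves {green, gold}.
Row 4, column 2: eliminating its row and column leaves {blue, green}.
Row 4, column 3: eliminating its row and column leaves {red, blue}.
Row 4, column 5: eliminating its row and column leaves {red, blue, green}.
Row 5, column 2: eliminating its row and column leaves {blue, teal}.
Row 5, column 3: eliminating its row and column leaves {blue, gold, teal}.
Row 5, column 5: eliminating its row and column leaves {blue, gold}.
Enumerating the assignments across these blanks that avoid any row or column repeat gives 3 completions.

3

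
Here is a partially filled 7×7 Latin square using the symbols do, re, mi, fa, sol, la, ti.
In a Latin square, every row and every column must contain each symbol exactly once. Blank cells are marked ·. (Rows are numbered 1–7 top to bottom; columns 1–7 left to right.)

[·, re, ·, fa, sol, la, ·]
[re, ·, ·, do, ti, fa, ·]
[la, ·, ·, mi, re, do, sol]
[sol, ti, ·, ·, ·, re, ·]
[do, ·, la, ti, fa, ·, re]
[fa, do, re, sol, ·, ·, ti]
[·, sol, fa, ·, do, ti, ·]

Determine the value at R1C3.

Row 3, column 2: row 3 has {do, re, mi, sol, la} and column 2 has {do, re, sol, ti}, leaving only fa.
Row 3, column 3: row 3 has {do, re, mi, fa, sol, la} and column 3 has {re, fa, la}, leaving only ti.
Row 4, column 4: row 4 has {re, sol, ti} and column 4 has {do, mi, fa, sol, ti}, leaving only la.
Row 4, column 5: row 4 has {re, sol, la, ti} and column 5 has {do, re, fa, sol, ti}, leaving only mi.
Row 4, column 3: row 4 has {re, mi, sol, la, ti} and column 3 has {re, fa, la, ti}, leaving only do.
Row 1 already has {re, fa, sol, la} and column 3 already has {do, re, fa, la, ti}, so row 1, column 3 must be mi.

mi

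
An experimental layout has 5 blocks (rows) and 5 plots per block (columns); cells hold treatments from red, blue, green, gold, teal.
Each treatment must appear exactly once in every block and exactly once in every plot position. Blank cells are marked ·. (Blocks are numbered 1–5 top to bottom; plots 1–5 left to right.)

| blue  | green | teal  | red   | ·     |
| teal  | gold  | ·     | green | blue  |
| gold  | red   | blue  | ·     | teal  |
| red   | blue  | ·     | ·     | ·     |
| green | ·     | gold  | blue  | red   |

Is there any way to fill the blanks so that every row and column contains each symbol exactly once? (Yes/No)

Block 3, plot 4: block 3 together with plot 4 already contain {red, blue, green, gold, teal} — every symbol — so nothing can go there. The grid has no valid completion.

No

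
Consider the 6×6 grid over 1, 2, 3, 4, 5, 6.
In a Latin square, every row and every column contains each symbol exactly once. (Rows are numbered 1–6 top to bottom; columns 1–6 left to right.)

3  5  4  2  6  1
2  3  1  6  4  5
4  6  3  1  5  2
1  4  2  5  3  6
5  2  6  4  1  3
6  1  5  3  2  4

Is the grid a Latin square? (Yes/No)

Yes

Each row is a permutation of the 6 symbols, and so is each column.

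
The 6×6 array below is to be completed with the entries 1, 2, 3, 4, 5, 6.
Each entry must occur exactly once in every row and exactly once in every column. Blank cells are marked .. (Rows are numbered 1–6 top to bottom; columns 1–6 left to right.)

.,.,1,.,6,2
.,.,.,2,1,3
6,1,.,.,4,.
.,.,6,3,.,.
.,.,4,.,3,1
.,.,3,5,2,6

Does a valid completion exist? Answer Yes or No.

Row 3, column 4: row 3 together with column 4 already contain {1, 2, 3, 4, 5, 6} — every symbol — so nothing can go there. The grid has no valid completion.

No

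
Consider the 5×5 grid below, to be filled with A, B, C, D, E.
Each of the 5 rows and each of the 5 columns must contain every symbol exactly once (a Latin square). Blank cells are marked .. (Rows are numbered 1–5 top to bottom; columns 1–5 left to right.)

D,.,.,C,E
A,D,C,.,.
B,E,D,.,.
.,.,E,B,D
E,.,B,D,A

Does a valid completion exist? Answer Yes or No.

Yes

No row or column among the givens repeats a symbol, and propagating forced cells runs into no contradiction.
One valid completion exists (for instance, D B A C E / A D C E B / B E D A C / C A E B D / E C B D A).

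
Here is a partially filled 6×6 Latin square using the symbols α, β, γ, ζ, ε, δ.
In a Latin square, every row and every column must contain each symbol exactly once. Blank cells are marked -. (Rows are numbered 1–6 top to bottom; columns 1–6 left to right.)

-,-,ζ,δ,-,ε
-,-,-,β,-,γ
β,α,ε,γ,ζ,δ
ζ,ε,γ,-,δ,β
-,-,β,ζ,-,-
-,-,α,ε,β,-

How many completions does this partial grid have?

3

Row 1, column 1: eliminating its row and column leaves {α, γ}.
Row 1, column 2: eliminating its row and column leaves {β, γ}.
Row 1, column 5: eliminating its row and column leaves {α, γ}.
Row 2, column 1: eliminating its row and column leaves {α, ε, δ}.
Row 2, column 2: eliminating its row and column leaves {ζ, δ}.
Row 2, column 3: eliminating its row and column leaves {δ}.
Row 2, column 5: eliminating its row and column leaves {α, ε}.
Row 4, column 4: eliminating its row and column leaves {α}.
Row 5, column 1: eliminating its row and column leaves {α, γ, ε, δ}.
Row 5, column 2: eliminating its row and column leaves {γ, δ}.
Row 5, column 5: eliminating its row and column leaves {α, γ, ε}.
Row 5, column 6: eliminating its row and column leaves {α}.
Row 6, column 1: eliminating its row and column leaves {γ, δ}.
Row 6, column 2: eliminating its row and column leaves {γ, ζ, δ}.
Row 6, column 6: eliminating its row and column leaves {ζ}.
Enumerating the assignments across these blanks that avoid any row or column repeat gives 3 completions.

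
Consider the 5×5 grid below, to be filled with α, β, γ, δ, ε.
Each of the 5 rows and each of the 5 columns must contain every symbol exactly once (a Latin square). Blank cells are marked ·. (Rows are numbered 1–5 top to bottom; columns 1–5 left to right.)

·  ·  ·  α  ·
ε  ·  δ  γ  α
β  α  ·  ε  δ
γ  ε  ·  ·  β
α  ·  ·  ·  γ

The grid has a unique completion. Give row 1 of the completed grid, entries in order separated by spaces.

δ γ β α ε

Row 1, column 1: row 1 has {α} and column 1 has {α, β, γ, ε}, leaving only δ.
Row 1, column 5: row 1 has {α, δ} and column 5 has {α, β, γ, δ}, leaving only ε.
Row 2, column 2: row 2 has {α, γ, δ, ε} and column 2 has {α, ε}, leaving only β.
Row 1, column 2: row 1 has {α, δ, ε} and column 2 has {α, β, ε}, leaving only γ.
Row 1, column 3: row 1 has {α, γ, δ, ε} and column 3 has {δ}, leaving only β.
So row 1 reads: δ γ β α ε.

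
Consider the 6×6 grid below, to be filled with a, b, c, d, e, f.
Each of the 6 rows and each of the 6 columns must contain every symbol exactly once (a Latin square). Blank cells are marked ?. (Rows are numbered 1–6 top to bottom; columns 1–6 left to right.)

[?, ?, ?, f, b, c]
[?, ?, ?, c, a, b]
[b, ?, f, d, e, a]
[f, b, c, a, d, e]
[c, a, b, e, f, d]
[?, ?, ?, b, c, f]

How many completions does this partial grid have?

Row 1, column 1: eliminating its row and column leaves {a, d, e}.
Row 1, column 2: eliminating its row and column leaves {d, e}.
Row 1, column 3: eliminating its row and column leaves {a, d, e}.
Row 2, column 1: eliminating its row and column leaves {d, e}.
Row 2, column 2: eliminating its row and column leaves {d, e, f}.
Row 2, column 3: eliminating its row and column leaves {d, e}.
Row 3, column 2: eliminating its row and column leaves {c}.
Row 6, column 1: eliminating its row and column leaves {a, d, e}.
Row 6, column 2: eliminating its row and column leaves {d, e}.
Row 6, column 3: eliminating its row and column leaves {a, d, e}.
Enumerating the assignments across these blanks that avoid any row or column repeat gives 4 completions.

4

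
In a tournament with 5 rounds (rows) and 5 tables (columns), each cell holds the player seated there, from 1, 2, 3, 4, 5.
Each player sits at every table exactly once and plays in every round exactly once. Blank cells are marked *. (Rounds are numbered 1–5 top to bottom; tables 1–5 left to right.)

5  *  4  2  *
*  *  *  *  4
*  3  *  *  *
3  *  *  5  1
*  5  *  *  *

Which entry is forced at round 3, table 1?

Round 1, table 2: round 1 has {2, 4, 5} and table 2 has {3, 5}, leaving only 1.
Round 1, table 5: round 1 has {1, 2, 4, 5} and table 5 has {1, 4}, leaving only 3.
Round 2, table 2: round 2 has {4} and table 2 has {1, 3, 5}, leaving only 2.
Round 2, table 1: round 2 has {2, 4} and table 1 has {3, 5}, leaving only 1.
Round 2, table 4: round 2 has {1, 2, 4} and table 4 has {2, 5}, leaving only 3.
Round 2, table 3: round 2 has {1, 2, 3, 4} and table 3 has {4}, leaving only 5.
Round 4, table 2: round 4 has {1, 3, 5} and table 2 has {1, 2, 3, 5}, leaving only 4.
Round 4, table 3: round 4 has {1, 3, 4, 5} and table 3 has {4, 5}, leaving only 2.
Round 3, table 3: round 3 has {3} and table 3 has {2, 4, 5}, leaving only 1.
Round 3, table 4: round 3 has {1, 3} and table 4 has {2, 3, 5}, leaving only 4.
Round 3 already has {1, 3, 4} and table 1 already has {1, 3, 5}, so round 3, table 1 must be 2.

2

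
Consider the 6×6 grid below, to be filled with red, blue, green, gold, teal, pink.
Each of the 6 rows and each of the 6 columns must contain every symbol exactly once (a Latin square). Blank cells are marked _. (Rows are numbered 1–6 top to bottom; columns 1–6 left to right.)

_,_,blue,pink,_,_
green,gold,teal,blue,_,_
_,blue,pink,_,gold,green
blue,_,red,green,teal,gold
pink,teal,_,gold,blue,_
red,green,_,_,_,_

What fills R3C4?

red

Row 1, column 2: row 1 has {blue, pink} and column 2 has {blue, green, gold, teal}, leaving only red.
Row 1, column 5: row 1 has {red, blue, pink} and column 5 has {blue, gold, teal}, leaving only green.
Row 1, column 6: row 1 has {red, blue, green, pink} and column 6 has {green, gold}, leaving only teal.
Row 1, column 1: row 1 has {red, blue, green, teal, pink} and column 1 has {red, blue, green, pink}, leaving only gold.
Row 3, column 1: row 3 has {blue, green, gold, pink} and column 1 has {red, blue, green, gold, pink}, leaving only teal.
Row 3 already has {blue, green, gold, teal, pink} and column 4 already has {blue, green, gold, pink}, so row 3, column 4 must be red.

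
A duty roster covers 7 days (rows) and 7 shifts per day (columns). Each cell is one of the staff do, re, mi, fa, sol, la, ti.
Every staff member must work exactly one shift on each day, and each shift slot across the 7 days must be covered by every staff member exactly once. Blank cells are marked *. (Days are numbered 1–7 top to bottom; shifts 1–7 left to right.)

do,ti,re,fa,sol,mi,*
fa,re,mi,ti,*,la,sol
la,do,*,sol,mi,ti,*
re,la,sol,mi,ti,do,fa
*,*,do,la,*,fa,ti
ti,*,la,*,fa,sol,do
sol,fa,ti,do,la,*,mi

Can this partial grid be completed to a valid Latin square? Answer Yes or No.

No day or shift among the givens repeats a symbol, and propagating forced cells runs into no contradiction.
One valid completion exists (for instance, do ti re fa sol mi la / fa re mi ti do la sol / la do fa sol mi ti re / re la sol mi ti do fa / mi sol do la re fa ti / ti mi la re fa sol do / sol fa ti do la re mi).

Yes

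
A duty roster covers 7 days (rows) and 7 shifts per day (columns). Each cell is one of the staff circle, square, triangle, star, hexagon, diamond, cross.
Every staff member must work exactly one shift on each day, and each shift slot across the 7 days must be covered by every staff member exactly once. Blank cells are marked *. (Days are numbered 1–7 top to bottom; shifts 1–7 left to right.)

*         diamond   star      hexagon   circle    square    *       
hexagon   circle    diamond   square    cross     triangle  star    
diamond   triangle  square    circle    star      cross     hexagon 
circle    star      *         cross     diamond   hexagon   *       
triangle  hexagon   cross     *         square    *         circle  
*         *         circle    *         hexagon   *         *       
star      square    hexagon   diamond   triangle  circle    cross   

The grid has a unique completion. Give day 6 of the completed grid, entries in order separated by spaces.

square cross circle triangle hexagon star diamond

Day 6, shift 2: day 6 has {circle, hexagon} and shift 2 has {circle, square, triangle, star, hexagon, diamond}, leaving only cross.
Day 6, shift 1: day 6 has {circle, hexagon, cross} and shift 1 has {circle, triangle, star, hexagon, diamond}, leaving only square.
Day 1, shift 1: day 1 has {circle, square, star, hexagon, diamond} and shift 1 has {circle, square, triangle, star, hexagon, diamond}, leaving only cross.
Day 1, shift 7: day 1 has {circle, square, star, hexagon, diamond, cross} and shift 7 has {circle, star, hexagon, cross}, leaving only triangle.
Day 6, shift 7: day 6 has {circle, square, hexagon, cross} and shift 7 has {circle, triangle, star, hexagon, cross}, leaving only diamond.
Day 6, shift 6: day 6 has {circle, square, hexagon, diamond, cross} and shift 6 has {circle, square, triangle, hexagon, cross}, leaving only star.
Day 6, shift 4: day 6 has {circle, square, star, hexagon, diamond, cross} and shift 4 has {circle, square, hexagon, diamond, cross}, leaving only triangle.
So day 6 reads: square cross circle triangle hexagon star diamond.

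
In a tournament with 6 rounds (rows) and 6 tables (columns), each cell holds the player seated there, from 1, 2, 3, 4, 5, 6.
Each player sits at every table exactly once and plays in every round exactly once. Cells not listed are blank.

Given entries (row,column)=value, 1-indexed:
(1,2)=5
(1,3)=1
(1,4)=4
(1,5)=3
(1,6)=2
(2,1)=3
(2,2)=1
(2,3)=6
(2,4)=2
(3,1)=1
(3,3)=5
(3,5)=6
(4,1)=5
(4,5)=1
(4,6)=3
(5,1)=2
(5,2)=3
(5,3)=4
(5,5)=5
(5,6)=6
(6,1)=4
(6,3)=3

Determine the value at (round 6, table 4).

Round 1, table 1: round 1 has {1, 2, 3, 4, 5} and table 1 has {1, 2, 3, 4, 5}, leaving only 6.
Round 2, table 5: round 2 has {1, 2, 3, 6} and table 5 has {1, 3, 5, 6}, leaving only 4.
Round 2, table 6: round 2 has {1, 2, 3, 4, 6} and table 6 has {2, 3, 6}, leaving only 5.
Round 3, table 4: round 3 has {1, 5, 6} and table 4 has {2, 4}, leaving only 3.
Round 3, table 6: round 3 has {1, 3, 5, 6} and table 6 has {2, 3, 5, 6}, leaving only 4.
Round 3, table 2: round 3 has {1, 3, 4, 5, 6} and table 2 has {1, 3, 5}, leaving only 2.
Round 4, table 3: round 4 has {1, 3, 5} and table 3 has {1, 3, 4, 5, 6}, leaving only 2.
Round 4, table 4: round 4 has {1, 2, 3, 5} and table 4 has {2, 3, 4}, leaving only 6.
Round 4, table 2: round 4 has {1, 2, 3, 5, 6} and table 2 has {1, 2, 3, 5}, leaving only 4.
Round 5, table 4: round 5 has {2, 3, 4, 5, 6} and table 4 has {2, 3, 4, 6}, leaving only 1.
Round 6 already has {3, 4} and table 4 already has {1, 2, 3, 4, 6}, so round 6, table 4 must be 5.

5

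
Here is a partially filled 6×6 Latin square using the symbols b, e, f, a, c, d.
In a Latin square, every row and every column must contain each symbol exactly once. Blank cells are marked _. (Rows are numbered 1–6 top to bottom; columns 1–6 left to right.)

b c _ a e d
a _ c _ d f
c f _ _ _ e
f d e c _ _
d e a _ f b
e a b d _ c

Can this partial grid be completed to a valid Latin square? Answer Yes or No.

Row 5, column 4: row 5 together with column 4 already contain {b, e, f, a, c, d} — every symbol — so nothing can go there. The grid has no valid completion.

No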